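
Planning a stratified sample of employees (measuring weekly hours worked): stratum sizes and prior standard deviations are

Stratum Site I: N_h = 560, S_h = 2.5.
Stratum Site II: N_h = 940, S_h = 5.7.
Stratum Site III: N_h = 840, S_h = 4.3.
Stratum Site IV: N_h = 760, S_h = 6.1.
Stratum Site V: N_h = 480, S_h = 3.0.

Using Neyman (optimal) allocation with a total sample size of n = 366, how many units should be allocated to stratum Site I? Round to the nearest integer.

Neyman allocation: n_h = n · N_h S_h / Σ N_i S_i, with n = 366.
  stratum Site I: N_h·S_h = 560·2.5 = 1400.00
  stratum Site II: N_h·S_h = 940·5.7 = 5358.00
  stratum Site III: N_h·S_h = 840·4.3 = 3612.00
  stratum Site IV: N_h·S_h = 760·6.1 = 4636.00
  stratum Site V: N_h·S_h = 480·3.0 = 1440.00
Σ N_h S_h = 16446.00
n for stratum Site I = 366·1400.00/16446.00 = 31.157 → 31

31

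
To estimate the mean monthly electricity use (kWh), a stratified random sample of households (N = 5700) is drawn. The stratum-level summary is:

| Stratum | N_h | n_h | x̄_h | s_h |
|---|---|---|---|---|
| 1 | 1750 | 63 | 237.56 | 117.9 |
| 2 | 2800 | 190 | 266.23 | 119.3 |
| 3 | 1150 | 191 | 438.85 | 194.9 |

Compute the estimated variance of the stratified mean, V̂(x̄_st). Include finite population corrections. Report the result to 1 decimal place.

V̂(x̄_st) = Σ W_h² (1 − n_h/N_h) s_h²/n_h, with W_h = N_h/N and N = 5700:
  stratum 1: (1750/5700)²·(1 − 63/1750)·117.9²/63 = 20.0489
  stratum 2: (2800/5700)²·(1 − 190/2800)·119.3²/190 = 16.8491
  stratum 3: (1150/5700)²·(1 − 191/1150)·194.9²/191 = 6.75083
V̂(x̄_st) = 43.6488

V̂(x̄_st) ≈ 43.6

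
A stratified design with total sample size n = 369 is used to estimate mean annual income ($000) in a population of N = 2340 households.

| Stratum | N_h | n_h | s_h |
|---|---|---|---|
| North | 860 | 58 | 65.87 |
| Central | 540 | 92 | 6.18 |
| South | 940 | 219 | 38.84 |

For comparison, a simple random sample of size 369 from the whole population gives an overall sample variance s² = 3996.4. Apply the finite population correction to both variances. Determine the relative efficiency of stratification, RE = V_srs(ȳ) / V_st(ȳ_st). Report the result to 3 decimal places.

RE ≈ 0.886

V̂(ȳ_st) = Σ W_h² (1 − n_h/N_h) s_h²/n_h, with W_h = N_h/N and N = 2340:
  stratum North: (860/2340)²·(1 − 58/860)·65.87²/58 = 9.42298
  stratum Central: (540/2340)²·(1 − 92/540)·6.18²/92 = 0.0183413
  stratum South: (940/2340)²·(1 − 219/940)·38.84²/219 = 0.852601
V_st = 10.2939
V_srs = (1 − 369/2340)·3996.4/369 = 9.12249
Relative efficiency = V_srs / V_st = 9.12249/10.2939 = 0.8862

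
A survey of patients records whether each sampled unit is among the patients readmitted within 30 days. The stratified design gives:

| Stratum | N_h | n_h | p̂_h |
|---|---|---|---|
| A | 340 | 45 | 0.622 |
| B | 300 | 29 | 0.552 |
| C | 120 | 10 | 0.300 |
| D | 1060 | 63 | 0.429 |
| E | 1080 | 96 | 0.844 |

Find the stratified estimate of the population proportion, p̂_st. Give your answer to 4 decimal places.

N = 2900; stratum weights W_h = N_h/N.
p̂_st = Σ W_h p̂_h = (340·0.622 + 300·0.552 + 120·0.300 + 1060·0.429 + 1080·0.844)/2900 = 0.61357

p̂_st ≈ 0.6136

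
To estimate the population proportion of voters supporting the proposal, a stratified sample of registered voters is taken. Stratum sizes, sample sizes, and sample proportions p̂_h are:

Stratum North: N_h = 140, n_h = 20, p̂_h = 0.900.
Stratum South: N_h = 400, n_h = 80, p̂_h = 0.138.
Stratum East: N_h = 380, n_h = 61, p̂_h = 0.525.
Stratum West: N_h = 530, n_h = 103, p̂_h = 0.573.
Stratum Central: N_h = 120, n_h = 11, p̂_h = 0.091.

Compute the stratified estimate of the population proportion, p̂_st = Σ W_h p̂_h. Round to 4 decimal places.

N = 1570; stratum weights W_h = N_h/N.
p̂_st = Σ W_h p̂_h = (140·0.900 + 400·0.138 + 380·0.525 + 530·0.573 + 120·0.091)/1570 = 0.44287

p̂_st ≈ 0.4429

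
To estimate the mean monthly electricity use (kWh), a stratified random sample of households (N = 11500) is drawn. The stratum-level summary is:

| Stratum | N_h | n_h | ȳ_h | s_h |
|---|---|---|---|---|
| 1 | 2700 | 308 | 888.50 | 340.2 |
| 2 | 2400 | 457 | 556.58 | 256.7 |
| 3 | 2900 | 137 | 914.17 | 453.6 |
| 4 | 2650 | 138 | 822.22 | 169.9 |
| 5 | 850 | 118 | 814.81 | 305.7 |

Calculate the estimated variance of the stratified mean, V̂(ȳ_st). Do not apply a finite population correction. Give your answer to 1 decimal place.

V̂(ȳ_st) ≈ 137.9

V̂(ȳ_st) = Σ W_h² s_h²/n_h, with W_h = N_h/N and N = 11500:
  stratum 1: (2700/11500)²·340.2²/308 = 20.7133
  stratum 2: (2400/11500)²·256.7²/457 = 6.28004
  stratum 3: (2900/11500)²·453.6²/137 = 95.5049
  stratum 4: (2650/11500)²·169.9²/138 = 11.1072
  stratum 5: (850/11500)²·305.7²/118 = 4.32664
V̂(ȳ_st) = 137.932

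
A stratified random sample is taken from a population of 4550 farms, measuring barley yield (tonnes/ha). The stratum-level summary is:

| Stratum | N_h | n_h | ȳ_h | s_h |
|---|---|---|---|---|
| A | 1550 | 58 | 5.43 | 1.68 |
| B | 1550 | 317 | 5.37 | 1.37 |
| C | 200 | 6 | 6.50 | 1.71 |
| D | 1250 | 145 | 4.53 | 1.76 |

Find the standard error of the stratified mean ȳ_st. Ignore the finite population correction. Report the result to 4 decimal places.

SE(ȳ_st) ≈ 0.0943

V̂(ȳ_st) = Σ W_h² s_h²/n_h, with W_h = N_h/N and N = 4550:
  stratum A: (1550/4550)²·1.68²/58 = 0.00564717
  stratum B: (1550/4550)²·1.37²/317 = 0.000687104
  stratum C: (200/4550)²·1.71²/6 = 0.000941625
  stratum D: (1250/4550)²·1.76²/145 = 0.00161233
V̂(ȳ_st) = 0.00888824
SE(ȳ_st) = √0.00888824 = 0.0942774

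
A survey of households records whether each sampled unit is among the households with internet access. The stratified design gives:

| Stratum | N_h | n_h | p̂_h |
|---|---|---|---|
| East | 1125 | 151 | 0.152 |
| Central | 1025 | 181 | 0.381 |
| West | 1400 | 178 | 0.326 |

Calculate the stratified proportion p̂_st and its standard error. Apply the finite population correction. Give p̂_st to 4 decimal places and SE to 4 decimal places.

p̂_st ≈ 0.2867, SE ≈ 0.0183

N = 3550; stratum weights W_h = N_h/N.
p̂_st = Σ W_h p̂_h = (1125·0.152 + 1025·0.381 + 1400·0.326)/3550 = 0.28674
V̂(p̂_st) = Σ W_h² (1 − n_h/N_h) p̂_h(1−p̂_h)/(n_h−1):
  stratum East: (1125/3550)²·(1 − 151/1125)·0.152·0.848/150 = 7.47142e-05
  stratum Central: (1025/3550)²·(1 − 181/1025)·0.381·0.619/180 = 8.994e-05
  stratum West: (1400/3550)²·(1 − 178/1400)·0.326·0.674/177 = 0.000168518
V̂(p̂_st) = 0.000333172; SE = √V̂ = 0.018253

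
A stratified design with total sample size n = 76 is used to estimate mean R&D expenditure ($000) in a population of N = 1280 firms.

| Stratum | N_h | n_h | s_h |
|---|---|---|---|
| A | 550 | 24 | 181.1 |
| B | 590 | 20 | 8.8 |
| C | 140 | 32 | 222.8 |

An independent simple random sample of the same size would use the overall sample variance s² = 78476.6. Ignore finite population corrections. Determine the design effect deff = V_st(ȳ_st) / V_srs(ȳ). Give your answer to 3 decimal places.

V̂(ȳ_st) = Σ W_h² s_h²/n_h, with W_h = N_h/N and N = 1280:
  stratum A: (550/1280)²·181.1²/24 = 252.308
  stratum B: (590/1280)²·8.8²/20 = 0.822658
  stratum C: (140/1280)²·222.8²/32 = 18.5574
V_st = 271.688
V_srs = s²/n = 78476.6/76 = 1032.59
deff = V_st / V_srs = 271.688/1032.59 = 0.2631

deff ≈ 0.263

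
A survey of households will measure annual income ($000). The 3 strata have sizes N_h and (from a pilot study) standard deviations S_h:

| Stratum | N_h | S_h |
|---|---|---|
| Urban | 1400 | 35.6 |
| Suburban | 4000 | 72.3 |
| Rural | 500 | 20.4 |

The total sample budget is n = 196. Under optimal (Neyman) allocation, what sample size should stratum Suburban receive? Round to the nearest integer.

162

Neyman allocation: n_h = n · N_h S_h / Σ N_i S_i, with n = 196.
  stratum Urban: N_h·S_h = 1400·35.6 = 49840.00
  stratum Suburban: N_h·S_h = 4000·72.3 = 289200.00
  stratum Rural: N_h·S_h = 500·20.4 = 10200.00
Σ N_h S_h = 349240.00
n for stratum Suburban = 196·289200.00/349240.00 = 162.304 → 162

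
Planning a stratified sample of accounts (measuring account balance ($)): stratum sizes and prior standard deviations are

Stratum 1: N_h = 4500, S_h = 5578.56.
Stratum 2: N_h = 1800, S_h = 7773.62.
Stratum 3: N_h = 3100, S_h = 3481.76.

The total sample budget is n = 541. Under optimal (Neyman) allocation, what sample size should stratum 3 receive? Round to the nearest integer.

117

Neyman allocation: n_h = n · N_h S_h / Σ N_i S_i, with n = 541.
  stratum 1: N_h·S_h = 4500·5578.56 = 25103520.00
  stratum 2: N_h·S_h = 1800·7773.62 = 13992516.00
  stratum 3: N_h·S_h = 3100·3481.76 = 10793456.00
Σ N_h S_h = 49889492.00
n for stratum 3 = 541·10793456.00/49889492.00 = 117.044 → 117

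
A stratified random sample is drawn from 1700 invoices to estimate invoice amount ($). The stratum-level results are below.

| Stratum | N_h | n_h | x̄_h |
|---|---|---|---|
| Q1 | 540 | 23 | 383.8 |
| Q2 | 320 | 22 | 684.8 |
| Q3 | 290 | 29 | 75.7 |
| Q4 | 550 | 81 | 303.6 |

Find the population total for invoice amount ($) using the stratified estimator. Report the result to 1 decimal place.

τ̂_st ≈ 615321.0

τ̂_st = Σ N_h x̄_h = 540·383.8 + 320·684.8 + 290·75.7 + 550·303.6 = 615321.0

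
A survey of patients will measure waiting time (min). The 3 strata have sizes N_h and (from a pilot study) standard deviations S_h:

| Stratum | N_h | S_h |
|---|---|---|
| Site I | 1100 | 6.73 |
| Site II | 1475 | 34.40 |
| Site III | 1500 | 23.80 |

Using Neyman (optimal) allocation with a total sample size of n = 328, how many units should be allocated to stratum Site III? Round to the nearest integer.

Neyman allocation: n_h = n · N_h S_h / Σ N_i S_i, with n = 328.
  stratum Site I: N_h·S_h = 1100·6.73 = 7403.00
  stratum Site II: N_h·S_h = 1475·34.40 = 50740.00
  stratum Site III: N_h·S_h = 1500·23.80 = 35700.00
Σ N_h S_h = 93843.00
n for stratum Site III = 328·35700.00/93843.00 = 124.779 → 125

125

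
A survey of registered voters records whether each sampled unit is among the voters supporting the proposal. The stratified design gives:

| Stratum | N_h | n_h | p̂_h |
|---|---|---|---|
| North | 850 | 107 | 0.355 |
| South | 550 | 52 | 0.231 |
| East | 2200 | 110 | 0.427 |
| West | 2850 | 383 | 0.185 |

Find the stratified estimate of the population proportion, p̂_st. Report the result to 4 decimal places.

N = 6450; stratum weights W_h = N_h/N.
p̂_st = Σ W_h p̂_h = (850·0.355 + 550·0.231 + 2200·0.427 + 2850·0.185)/6450 = 0.29387

p̂_st ≈ 0.2939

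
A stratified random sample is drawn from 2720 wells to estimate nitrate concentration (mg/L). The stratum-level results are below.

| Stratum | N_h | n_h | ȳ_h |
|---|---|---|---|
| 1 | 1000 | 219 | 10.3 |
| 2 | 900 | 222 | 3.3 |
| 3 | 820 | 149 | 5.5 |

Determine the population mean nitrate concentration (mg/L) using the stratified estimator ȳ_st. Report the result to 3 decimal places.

ȳ_st ≈ 6.537

N = Σ N_h = 2720. Stratum weights W_h = N_h/N.
ȳ_st = (1000·10.3 + 900·3.3 + 820·5.5) / 2720 = 6.53676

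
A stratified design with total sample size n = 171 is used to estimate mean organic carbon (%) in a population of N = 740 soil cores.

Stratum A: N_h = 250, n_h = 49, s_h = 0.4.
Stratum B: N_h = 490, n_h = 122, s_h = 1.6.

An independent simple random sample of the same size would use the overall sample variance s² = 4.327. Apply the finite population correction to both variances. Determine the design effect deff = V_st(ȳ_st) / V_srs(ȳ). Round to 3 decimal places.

V̂(ȳ_st) = Σ W_h² (1 − n_h/N_h) s_h²/n_h, with W_h = N_h/N and N = 740:
  stratum A: (250/740)²·(1 − 49/250)·0.4²/49 = 0.000299638
  stratum B: (490/740)²·(1 − 122/490)·1.6²/122 = 0.00690972
V_st = 0.00720936
V_srs = (1 − 171/740)·4.327/171 = 0.0194568
deff = V_st / V_srs = 0.00720936/0.0194568 = 0.3705

deff ≈ 0.371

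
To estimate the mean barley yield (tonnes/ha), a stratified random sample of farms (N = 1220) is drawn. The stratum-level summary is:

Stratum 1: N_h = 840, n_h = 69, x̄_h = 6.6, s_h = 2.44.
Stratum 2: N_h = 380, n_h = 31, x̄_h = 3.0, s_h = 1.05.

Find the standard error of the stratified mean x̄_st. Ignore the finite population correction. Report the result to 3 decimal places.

V̂(x̄_st) = Σ W_h² s_h²/n_h, with W_h = N_h/N and N = 1220:
  stratum 1: (840/1220)²·2.44²/69 = 0.0409043
  stratum 2: (380/1220)²·1.05²/31 = 0.00345036
V̂(x̄_st) = 0.0443547
SE(x̄_st) = √0.0443547 = 0.210606

SE(x̄_st) ≈ 0.211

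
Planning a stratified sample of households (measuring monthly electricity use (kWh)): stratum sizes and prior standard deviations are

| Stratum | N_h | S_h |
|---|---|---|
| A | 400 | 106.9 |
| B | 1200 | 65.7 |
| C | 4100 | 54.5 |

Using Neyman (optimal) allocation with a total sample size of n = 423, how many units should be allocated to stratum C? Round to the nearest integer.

274

Neyman allocation: n_h = n · N_h S_h / Σ N_i S_i, with n = 423.
  stratum A: N_h·S_h = 400·106.9 = 42760.00
  stratum B: N_h·S_h = 1200·65.7 = 78840.00
  stratum C: N_h·S_h = 4100·54.5 = 223450.00
Σ N_h S_h = 345050.00
n for stratum C = 423·223450.00/345050.00 = 273.929 → 274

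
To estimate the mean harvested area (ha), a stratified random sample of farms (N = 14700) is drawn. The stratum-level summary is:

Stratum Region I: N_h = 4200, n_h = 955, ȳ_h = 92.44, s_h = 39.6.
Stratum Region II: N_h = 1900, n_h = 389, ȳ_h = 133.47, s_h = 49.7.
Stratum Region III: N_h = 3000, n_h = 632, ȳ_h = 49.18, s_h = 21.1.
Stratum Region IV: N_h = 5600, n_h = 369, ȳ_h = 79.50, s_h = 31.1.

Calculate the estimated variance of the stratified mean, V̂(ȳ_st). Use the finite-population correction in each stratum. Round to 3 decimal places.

V̂(ȳ_st) ≈ 0.566

V̂(ȳ_st) = Σ W_h² (1 − n_h/N_h) s_h²/n_h, with W_h = N_h/N and N = 14700:
  stratum Region I: (4200/14700)²·(1 − 955/4200)·39.6²/955 = 0.103566
  stratum Region II: (1900/14700)²·(1 − 389/1900)·49.7²/389 = 0.0843619
  stratum Region III: (3000/14700)²·(1 − 632/3000)·21.1²/632 = 0.0231588
  stratum Region IV: (5600/14700)²·(1 − 369/5600)·31.1²/369 = 0.355331
V̂(ȳ_st) = 0.566417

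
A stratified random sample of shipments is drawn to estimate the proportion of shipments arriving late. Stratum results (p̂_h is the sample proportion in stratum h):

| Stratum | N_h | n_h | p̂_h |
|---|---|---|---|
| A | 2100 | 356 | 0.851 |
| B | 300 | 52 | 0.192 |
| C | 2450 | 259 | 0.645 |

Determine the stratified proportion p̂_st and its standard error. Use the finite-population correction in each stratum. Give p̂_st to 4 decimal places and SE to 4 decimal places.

N = 4850; stratum weights W_h = N_h/N.
p̂_st = Σ W_h p̂_h = (2100·0.851 + 300·0.192 + 2450·0.645)/4850 = 0.70618
V̂(p̂_st) = Σ W_h² (1 − n_h/N_h) p̂_h(1−p̂_h)/(n_h−1):
  stratum A: (2100/4850)²·(1 − 356/2100)·0.851·0.149/355 = 5.56122e-05
  stratum B: (300/4850)²·(1 − 52/300)·0.192·0.808/51 = 9.62126e-06
  stratum C: (2450/4850)²·(1 − 259/2450)·0.645·0.355/258 = 0.000202532
V̂(p̂_st) = 0.000267765; SE = √V̂ = 0.0163635

p̂_st ≈ 0.7062, SE ≈ 0.0164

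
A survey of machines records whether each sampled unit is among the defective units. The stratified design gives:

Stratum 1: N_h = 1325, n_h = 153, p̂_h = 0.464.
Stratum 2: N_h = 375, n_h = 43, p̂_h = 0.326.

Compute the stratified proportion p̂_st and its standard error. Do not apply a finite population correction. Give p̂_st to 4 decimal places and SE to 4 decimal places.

p̂_st ≈ 0.4336, SE ≈ 0.0353

N = 1700; stratum weights W_h = N_h/N.
p̂_st = Σ W_h p̂_h = (1325·0.464 + 375·0.326)/1700 = 0.43356
V̂(p̂_st) = Σ W_h² p̂_h(1−p̂_h)/(n_h−1):
  stratum 1: (1325/1700)²·0.464·0.536/152 = 0.00099397
  stratum 2: (375/1700)²·0.326·0.674/42 = 0.000254562
V̂(p̂_st) = 0.00124853; SE = √V̂ = 0.0353346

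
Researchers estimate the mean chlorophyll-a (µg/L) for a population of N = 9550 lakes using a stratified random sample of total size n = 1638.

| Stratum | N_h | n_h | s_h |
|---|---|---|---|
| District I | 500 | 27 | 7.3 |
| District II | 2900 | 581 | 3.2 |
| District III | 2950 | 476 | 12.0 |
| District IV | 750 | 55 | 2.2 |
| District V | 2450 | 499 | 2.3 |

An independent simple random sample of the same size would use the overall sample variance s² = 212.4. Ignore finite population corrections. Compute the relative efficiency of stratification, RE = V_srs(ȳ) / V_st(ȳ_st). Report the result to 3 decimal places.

RE ≈ 3.491

V̂(ȳ_st) = Σ W_h² s_h²/n_h, with W_h = N_h/N and N = 9550:
  stratum District I: (500/9550)²·7.3²/27 = 0.00541022
  stratum District II: (2900/9550)²·3.2²/581 = 0.00162522
  stratum District III: (2950/9550)²·12.0²/476 = 0.0288664
  stratum District IV: (750/9550)²·2.2²/55 = 0.000542748
  stratum District V: (2450/9550)²·2.3²/499 = 0.000697719
V_st = 0.0371423
V_srs = s²/n = 212.4/1638 = 0.12967
Relative efficiency = V_srs / V_st = 0.12967/0.0371423 = 3.4912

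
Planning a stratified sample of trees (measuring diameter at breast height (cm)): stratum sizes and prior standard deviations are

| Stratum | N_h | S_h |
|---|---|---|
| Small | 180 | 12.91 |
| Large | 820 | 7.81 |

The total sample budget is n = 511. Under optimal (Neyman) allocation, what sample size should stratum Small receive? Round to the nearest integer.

136

Neyman allocation: n_h = n · N_h S_h / Σ N_i S_i, with n = 511.
  stratum Small: N_h·S_h = 180·12.91 = 2323.80
  stratum Large: N_h·S_h = 820·7.81 = 6404.20
Σ N_h S_h = 8728.00
n for stratum Small = 511·2323.80/8728.00 = 136.052 → 136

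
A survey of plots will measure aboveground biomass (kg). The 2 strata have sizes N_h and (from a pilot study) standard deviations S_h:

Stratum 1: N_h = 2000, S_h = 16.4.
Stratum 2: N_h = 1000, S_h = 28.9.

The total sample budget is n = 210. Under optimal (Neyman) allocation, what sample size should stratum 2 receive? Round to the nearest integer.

Neyman allocation: n_h = n · N_h S_h / Σ N_i S_i, with n = 210.
  stratum 1: N_h·S_h = 2000·16.4 = 32800.00
  stratum 2: N_h·S_h = 1000·28.9 = 28900.00
Σ N_h S_h = 61700.00
n for stratum 2 = 210·28900.00/61700.00 = 98.363 → 98

98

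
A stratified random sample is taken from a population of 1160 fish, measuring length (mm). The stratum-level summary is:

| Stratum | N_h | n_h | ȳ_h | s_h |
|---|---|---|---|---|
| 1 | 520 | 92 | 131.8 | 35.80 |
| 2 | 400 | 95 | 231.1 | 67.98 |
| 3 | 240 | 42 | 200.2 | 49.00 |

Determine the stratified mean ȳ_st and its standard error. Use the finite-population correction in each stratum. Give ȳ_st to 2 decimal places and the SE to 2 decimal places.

ȳ_st ≈ 180.19, SE ≈ 2.96

ȳ_st = Σ W_h ȳ_h = (520·131.8 + 400·231.1 + 240·200.2)/1160 = 180.19310
V̂(ȳ_st) = Σ W_h² (1 − n_h/N_h) s_h²/n_h, with W_h = N_h/N and N = 1160:
  stratum 1: (520/1160)²·(1 − 92/520)·35.80²/92 = 2.30414
  stratum 2: (400/1160)²·(1 − 95/400)·67.98²/95 = 4.41045
  stratum 3: (240/1160)²·(1 − 42/240)·49.00²/42 = 2.01885
V̂(ȳ_st) = 8.73344
SE(ȳ_st) = √8.73344 = 2.95524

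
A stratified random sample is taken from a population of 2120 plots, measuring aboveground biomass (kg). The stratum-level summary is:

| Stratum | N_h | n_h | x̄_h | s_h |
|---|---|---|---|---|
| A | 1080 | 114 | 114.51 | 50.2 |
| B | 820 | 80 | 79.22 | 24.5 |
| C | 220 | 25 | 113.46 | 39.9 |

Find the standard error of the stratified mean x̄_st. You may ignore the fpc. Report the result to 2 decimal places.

V̂(x̄_st) = Σ W_h² s_h²/n_h, with W_h = N_h/N and N = 2120:
  stratum A: (1080/2120)²·50.2²/114 = 5.73691
  stratum B: (820/2120)²·24.5²/80 = 1.12253
  stratum C: (220/2120)²·39.9²/25 = 0.685771
V̂(x̄_st) = 7.54522
SE(x̄_st) = √7.54522 = 2.74686

SE(x̄_st) ≈ 2.75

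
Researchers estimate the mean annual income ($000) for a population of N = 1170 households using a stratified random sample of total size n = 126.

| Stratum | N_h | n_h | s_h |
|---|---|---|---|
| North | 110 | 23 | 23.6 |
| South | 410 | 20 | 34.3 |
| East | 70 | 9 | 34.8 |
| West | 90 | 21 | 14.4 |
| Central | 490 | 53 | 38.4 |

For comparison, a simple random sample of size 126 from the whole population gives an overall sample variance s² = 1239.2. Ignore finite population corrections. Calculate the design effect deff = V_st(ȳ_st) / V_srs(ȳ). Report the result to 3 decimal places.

V̂(ȳ_st) = Σ W_h² s_h²/n_h, with W_h = N_h/N and N = 1170:
  stratum North: (110/1170)²·23.6²/23 = 0.214047
  stratum South: (410/1170)²·34.3²/20 = 7.22361
  stratum East: (70/1170)²·34.8²/9 = 0.48166
  stratum West: (90/1170)²·14.4²/21 = 0.0584277
  stratum Central: (490/1170)²·38.4²/53 = 4.87986
V_st = 12.8576
V_srs = s²/n = 1239.2/126 = 9.83492
deff = V_st / V_srs = 12.8576/9.83492 = 1.3073

deff ≈ 1.307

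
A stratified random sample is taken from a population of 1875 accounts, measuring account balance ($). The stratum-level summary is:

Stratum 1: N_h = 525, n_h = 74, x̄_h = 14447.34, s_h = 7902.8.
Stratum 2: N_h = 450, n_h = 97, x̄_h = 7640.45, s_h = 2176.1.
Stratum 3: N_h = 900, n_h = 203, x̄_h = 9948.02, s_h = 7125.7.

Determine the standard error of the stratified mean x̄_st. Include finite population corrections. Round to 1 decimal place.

SE(x̄_st) ≈ 322.0

V̂(x̄_st) = Σ W_h² (1 − n_h/N_h) s_h²/n_h, with W_h = N_h/N and N = 1875:
  stratum 1: (525/1875)²·(1 − 74/525)·7902.8²/74 = 56841.2
  stratum 2: (450/1875)²·(1 − 97/450)·2176.1²/97 = 2205.82
  stratum 3: (900/1875)²·(1 − 203/900)·7125.7²/203 = 44630.5
V̂(x̄_st) = 103678
SE(x̄_st) = √103678 = 321.99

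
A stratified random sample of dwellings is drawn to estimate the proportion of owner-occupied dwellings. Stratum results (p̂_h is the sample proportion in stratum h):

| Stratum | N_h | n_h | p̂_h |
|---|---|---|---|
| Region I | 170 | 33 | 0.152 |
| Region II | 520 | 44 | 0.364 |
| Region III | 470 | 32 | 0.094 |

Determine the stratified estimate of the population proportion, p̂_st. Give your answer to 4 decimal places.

N = 1160; stratum weights W_h = N_h/N.
p̂_st = Σ W_h p̂_h = (170·0.152 + 520·0.364 + 470·0.094)/1160 = 0.22353

p̂_st ≈ 0.2235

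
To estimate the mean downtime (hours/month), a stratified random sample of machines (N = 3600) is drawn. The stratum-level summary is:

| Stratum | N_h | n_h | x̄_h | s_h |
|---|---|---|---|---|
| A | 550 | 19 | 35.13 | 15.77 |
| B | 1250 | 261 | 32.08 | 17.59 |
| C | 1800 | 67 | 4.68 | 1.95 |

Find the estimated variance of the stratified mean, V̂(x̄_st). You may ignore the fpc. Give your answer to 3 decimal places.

V̂(x̄_st) = Σ W_h² s_h²/n_h, with W_h = N_h/N and N = 3600:
  stratum A: (550/3600)²·15.77²/19 = 0.305513
  stratum B: (1250/3600)²·17.59²/261 = 0.142924
  stratum C: (1800/3600)²·1.95²/67 = 0.0141884
V̂(x̄_st) = 0.462626

V̂(x̄_st) ≈ 0.463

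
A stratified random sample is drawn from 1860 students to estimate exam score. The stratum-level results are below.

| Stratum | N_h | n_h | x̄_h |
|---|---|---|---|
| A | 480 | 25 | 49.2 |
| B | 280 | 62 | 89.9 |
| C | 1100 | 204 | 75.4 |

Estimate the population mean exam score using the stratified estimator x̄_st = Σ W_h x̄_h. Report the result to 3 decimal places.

N = Σ N_h = 1860. Stratum weights W_h = N_h/N.
x̄_st = (480·49.2 + 280·89.9 + 1100·75.4) / 1860 = 70.82151

x̄_st ≈ 70.822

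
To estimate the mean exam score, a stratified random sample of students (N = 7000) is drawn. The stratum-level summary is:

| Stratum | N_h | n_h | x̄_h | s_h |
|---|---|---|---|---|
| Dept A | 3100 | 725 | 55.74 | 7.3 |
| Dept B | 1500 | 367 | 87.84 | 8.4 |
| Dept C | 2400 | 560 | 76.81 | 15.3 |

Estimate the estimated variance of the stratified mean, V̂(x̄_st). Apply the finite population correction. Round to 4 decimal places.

V̂(x̄_st) ≈ 0.0554

V̂(x̄_st) = Σ W_h² (1 − n_h/N_h) s_h²/n_h, with W_h = N_h/N and N = 7000:
  stratum Dept A: (3100/7000)²·(1 − 725/3100)·7.3²/725 = 0.0110443
  stratum Dept B: (1500/7000)²·(1 − 367/1500)·8.4²/367 = 0.00666834
  stratum Dept C: (2400/7000)²·(1 − 560/2400)·15.3²/560 = 0.0376728
V̂(x̄_st) = 0.0553854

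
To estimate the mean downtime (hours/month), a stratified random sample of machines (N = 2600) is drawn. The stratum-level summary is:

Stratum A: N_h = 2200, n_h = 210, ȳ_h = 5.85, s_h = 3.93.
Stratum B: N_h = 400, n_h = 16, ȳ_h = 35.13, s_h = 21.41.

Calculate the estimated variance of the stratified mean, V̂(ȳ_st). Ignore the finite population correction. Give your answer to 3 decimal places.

V̂(ȳ_st) ≈ 0.731

V̂(ȳ_st) = Σ W_h² s_h²/n_h, with W_h = N_h/N and N = 2600:
  stratum A: (2200/2600)²·3.93²/210 = 0.052658
  stratum B: (400/2600)²·21.41²/16 = 0.678089
V̂(ȳ_st) = 0.730747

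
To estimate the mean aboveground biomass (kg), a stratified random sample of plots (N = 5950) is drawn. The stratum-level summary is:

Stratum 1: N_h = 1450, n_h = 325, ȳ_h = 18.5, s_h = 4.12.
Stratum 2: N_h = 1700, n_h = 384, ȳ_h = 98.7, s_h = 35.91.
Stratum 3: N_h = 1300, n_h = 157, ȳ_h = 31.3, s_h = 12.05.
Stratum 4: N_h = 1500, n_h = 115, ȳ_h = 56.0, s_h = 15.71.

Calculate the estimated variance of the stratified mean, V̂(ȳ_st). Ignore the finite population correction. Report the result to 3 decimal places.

V̂(ȳ_st) = Σ W_h² s_h²/n_h, with W_h = N_h/N and N = 5950:
  stratum 1: (1450/5950)²·4.12²/325 = 0.0031018
  stratum 2: (1700/5950)²·35.91²/384 = 0.274134
  stratum 3: (1300/5950)²·12.05²/157 = 0.0441496
  stratum 4: (1500/5950)²·15.71²/115 = 0.136396
V̂(ȳ_st) = 0.457782

V̂(ȳ_st) ≈ 0.458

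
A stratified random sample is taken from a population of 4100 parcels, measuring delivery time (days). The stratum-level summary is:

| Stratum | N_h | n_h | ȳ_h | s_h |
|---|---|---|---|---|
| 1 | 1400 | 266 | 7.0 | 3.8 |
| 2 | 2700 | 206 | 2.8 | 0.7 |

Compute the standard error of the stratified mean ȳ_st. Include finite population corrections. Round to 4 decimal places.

V̂(ȳ_st) = Σ W_h² (1 − n_h/N_h) s_h²/n_h, with W_h = N_h/N and N = 4100:
  stratum 1: (1400/4100)²·(1 − 266/1400)·3.8²/266 = 0.00512695
  stratum 2: (2700/4100)²·(1 − 206/2700)·0.7²/206 = 0.000952843
V̂(ȳ_st) = 0.00607979
SE(ȳ_st) = √0.00607979 = 0.077973

SE(ȳ_st) ≈ 0.0780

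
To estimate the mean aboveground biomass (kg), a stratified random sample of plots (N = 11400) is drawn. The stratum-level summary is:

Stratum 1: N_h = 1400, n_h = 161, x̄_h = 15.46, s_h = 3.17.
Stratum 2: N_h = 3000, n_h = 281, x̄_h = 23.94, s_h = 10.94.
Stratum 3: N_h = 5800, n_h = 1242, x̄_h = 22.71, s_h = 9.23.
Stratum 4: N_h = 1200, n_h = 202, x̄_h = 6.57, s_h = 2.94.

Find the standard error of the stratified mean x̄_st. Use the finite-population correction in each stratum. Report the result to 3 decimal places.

V̂(x̄_st) = Σ W_h² (1 − n_h/N_h) s_h²/n_h, with W_h = N_h/N and N = 11400:
  stratum 1: (1400/11400)²·(1 − 161/1400)·3.17²/161 = 0.000833072
  stratum 2: (3000/11400)²·(1 − 281/3000)·10.94²/281 = 0.0267331
  stratum 3: (5800/11400)²·(1 − 1242/5800)·9.23²/1242 = 0.0139532
  stratum 4: (1200/11400)²·(1 − 202/1200)·2.94²/202 = 0.000394317
V̂(x̄_st) = 0.0419137
SE(x̄_st) = √0.0419137 = 0.204728

SE(x̄_st) ≈ 0.205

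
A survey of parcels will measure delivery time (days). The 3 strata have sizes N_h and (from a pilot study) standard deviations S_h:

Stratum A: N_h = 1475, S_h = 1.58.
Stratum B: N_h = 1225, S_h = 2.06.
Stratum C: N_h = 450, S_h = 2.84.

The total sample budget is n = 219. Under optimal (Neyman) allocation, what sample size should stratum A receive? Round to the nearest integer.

Neyman allocation: n_h = n · N_h S_h / Σ N_i S_i, with n = 219.
  stratum A: N_h·S_h = 1475·1.58 = 2330.50
  stratum B: N_h·S_h = 1225·2.06 = 2523.50
  stratum C: N_h·S_h = 450·2.84 = 1278.00
Σ N_h S_h = 6132.00
n for stratum A = 219·2330.50/6132.00 = 83.232 → 83

83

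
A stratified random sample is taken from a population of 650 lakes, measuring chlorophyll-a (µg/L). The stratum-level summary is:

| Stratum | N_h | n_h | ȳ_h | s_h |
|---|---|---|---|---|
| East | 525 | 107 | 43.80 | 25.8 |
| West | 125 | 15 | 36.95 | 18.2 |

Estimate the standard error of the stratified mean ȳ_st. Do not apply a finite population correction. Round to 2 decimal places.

V̂(ȳ_st) = Σ W_h² s_h²/n_h, with W_h = N_h/N and N = 650:
  stratum East: (525/650)²·25.8²/107 = 4.05833
  stratum West: (125/650)²·18.2²/15 = 0.816667
V̂(ȳ_st) = 4.875
SE(ȳ_st) = √4.875 = 2.20794

SE(ȳ_st) ≈ 2.21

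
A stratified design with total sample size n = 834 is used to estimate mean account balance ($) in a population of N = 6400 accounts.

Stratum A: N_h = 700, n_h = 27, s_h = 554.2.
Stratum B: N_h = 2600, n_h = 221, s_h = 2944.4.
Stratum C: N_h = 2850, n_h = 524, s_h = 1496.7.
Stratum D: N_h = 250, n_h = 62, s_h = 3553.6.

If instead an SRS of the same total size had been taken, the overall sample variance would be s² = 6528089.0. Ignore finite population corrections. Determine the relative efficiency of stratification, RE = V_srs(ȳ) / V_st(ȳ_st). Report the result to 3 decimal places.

RE ≈ 1.008

V̂(ȳ_st) = Σ W_h² s_h²/n_h, with W_h = N_h/N and N = 6400:
  stratum A: (700/6400)²·554.2²/27 = 136.083
  stratum B: (2600/6400)²·2944.4²/221 = 6474.23
  stratum C: (2850/6400)²·1496.7²/524 = 847.75
  stratum D: (250/6400)²·3553.6²/62 = 310.789
V_st = 7768.85
V_srs = s²/n = 6528089.0/834 = 7827.44
Relative efficiency = V_srs / V_st = 7827.44/7768.85 = 1.0075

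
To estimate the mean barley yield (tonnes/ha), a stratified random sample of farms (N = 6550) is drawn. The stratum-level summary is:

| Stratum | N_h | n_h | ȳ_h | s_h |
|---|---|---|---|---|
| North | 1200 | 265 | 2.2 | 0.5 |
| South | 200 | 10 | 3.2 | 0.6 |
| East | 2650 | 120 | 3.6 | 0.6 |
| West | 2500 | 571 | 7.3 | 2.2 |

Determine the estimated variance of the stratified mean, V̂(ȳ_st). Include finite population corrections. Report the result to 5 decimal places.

V̂(ȳ_st) = Σ W_h² (1 − n_h/N_h) s_h²/n_h, with W_h = N_h/N and N = 6550:
  stratum North: (1200/6550)²·(1 − 265/1200)·0.5²/265 = 2.4672e-05
  stratum South: (200/6550)²·(1 − 10/200)·0.6²/10 = 3.18863e-05
  stratum East: (2650/6550)²·(1 − 120/2650)·0.6²/120 = 0.000468819
  stratum West: (2500/6550)²·(1 − 571/2500)·2.2²/571 = 0.000952794
V̂(ȳ_st) = 0.00147817

V̂(ȳ_st) ≈ 0.00148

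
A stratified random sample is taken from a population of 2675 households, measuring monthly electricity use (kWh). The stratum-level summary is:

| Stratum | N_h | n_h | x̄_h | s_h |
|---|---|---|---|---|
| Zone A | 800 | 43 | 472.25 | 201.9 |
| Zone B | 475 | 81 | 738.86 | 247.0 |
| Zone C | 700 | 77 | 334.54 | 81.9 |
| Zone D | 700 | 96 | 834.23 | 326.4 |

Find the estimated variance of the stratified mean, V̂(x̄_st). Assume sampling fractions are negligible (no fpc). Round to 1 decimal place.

V̂(x̄_st) ≈ 190.5

V̂(x̄_st) = Σ W_h² s_h²/n_h, with W_h = N_h/N and N = 2675:
  stratum Zone A: (800/2675)²·201.9²/43 = 84.7884
  stratum Zone B: (475/2675)²·247.0²/81 = 23.7492
  stratum Zone C: (700/2675)²·81.9²/77 = 5.96521
  stratum Zone D: (700/2675)²·326.4²/96 = 75.9937
V̂(x̄_st) = 190.497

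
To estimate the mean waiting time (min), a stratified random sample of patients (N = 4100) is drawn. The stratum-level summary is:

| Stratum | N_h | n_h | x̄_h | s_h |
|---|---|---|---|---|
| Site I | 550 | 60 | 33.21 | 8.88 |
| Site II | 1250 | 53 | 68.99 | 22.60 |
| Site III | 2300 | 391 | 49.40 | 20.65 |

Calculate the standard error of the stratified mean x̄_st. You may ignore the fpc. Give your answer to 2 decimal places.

V̂(x̄_st) = Σ W_h² s_h²/n_h, with W_h = N_h/N and N = 4100:
  stratum Site I: (550/4100)²·8.88²/60 = 0.0236501
  stratum Site II: (1250/4100)²·22.60²/53 = 0.895763
  stratum Site III: (2300/4100)²·20.65²/391 = 0.343203
V̂(x̄_st) = 1.26262
SE(x̄_st) = √1.26262 = 1.12366

SE(x̄_st) ≈ 1.12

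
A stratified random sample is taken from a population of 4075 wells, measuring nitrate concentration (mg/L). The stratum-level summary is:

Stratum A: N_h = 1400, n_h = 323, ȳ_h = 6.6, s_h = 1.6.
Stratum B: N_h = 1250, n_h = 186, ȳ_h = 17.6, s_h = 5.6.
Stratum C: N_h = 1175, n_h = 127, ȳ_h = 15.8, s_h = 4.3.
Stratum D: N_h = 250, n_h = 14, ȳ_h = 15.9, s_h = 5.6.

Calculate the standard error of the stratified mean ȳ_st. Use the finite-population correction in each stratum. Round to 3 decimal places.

SE(ȳ_st) ≈ 0.182

V̂(ȳ_st) = Σ W_h² (1 − n_h/N_h) s_h²/n_h, with W_h = N_h/N and N = 4075:
  stratum A: (1400/4075)²·(1 − 323/1400)·1.6²/323 = 0.000719658
  stratum B: (1250/4075)²·(1 − 186/1250)·5.6²/186 = 0.0135039
  stratum C: (1175/4075)²·(1 − 127/1175)·4.3²/127 = 0.0107964
  stratum D: (250/4075)²·(1 − 14/250)·5.6²/14 = 0.00795875
V̂(ȳ_st) = 0.0329787
SE(ȳ_st) = √0.0329787 = 0.1816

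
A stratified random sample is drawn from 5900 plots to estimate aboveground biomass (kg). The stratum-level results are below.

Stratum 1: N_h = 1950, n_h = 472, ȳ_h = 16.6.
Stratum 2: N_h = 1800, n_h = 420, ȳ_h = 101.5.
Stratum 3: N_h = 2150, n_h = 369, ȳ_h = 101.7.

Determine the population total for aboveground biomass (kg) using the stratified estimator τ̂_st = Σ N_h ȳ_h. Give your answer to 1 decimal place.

τ̂_st ≈ 433725.0

τ̂_st = Σ N_h ȳ_h = 1950·16.6 + 1800·101.5 + 2150·101.7 = 433725.0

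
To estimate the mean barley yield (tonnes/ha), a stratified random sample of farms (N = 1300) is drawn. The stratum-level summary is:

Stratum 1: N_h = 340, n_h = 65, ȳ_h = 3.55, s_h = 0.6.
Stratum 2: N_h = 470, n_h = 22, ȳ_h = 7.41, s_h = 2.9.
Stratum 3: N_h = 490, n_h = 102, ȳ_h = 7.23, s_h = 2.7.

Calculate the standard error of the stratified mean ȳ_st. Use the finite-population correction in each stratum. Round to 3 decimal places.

V̂(ȳ_st) = Σ W_h² (1 − n_h/N_h) s_h²/n_h, with W_h = N_h/N and N = 1300:
  stratum 1: (340/1300)²·(1 − 65/340)·0.6²/65 = 0.000306418
  stratum 2: (470/1300)²·(1 − 22/470)·2.9²/22 = 0.047628
  stratum 3: (490/1300)²·(1 − 102/490)·2.7²/102 = 0.00804023
V̂(ȳ_st) = 0.0559747
SE(ȳ_st) = √0.0559747 = 0.23659

SE(ȳ_st) ≈ 0.237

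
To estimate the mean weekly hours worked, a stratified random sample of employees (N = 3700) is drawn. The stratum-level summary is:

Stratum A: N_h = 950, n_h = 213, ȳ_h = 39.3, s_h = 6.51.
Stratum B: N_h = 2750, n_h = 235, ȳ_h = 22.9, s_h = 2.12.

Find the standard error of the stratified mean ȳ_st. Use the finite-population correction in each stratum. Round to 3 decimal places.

SE(ȳ_st) ≈ 0.141

V̂(ȳ_st) = Σ W_h² (1 − n_h/N_h) s_h²/n_h, with W_h = N_h/N and N = 3700:
  stratum A: (950/3700)²·(1 − 213/950)·6.51²/213 = 0.0101758
  stratum B: (2750/3700)²·(1 − 235/2750)·2.12²/235 = 0.00966209
V̂(ȳ_st) = 0.0198379
SE(ȳ_st) = √0.0198379 = 0.140847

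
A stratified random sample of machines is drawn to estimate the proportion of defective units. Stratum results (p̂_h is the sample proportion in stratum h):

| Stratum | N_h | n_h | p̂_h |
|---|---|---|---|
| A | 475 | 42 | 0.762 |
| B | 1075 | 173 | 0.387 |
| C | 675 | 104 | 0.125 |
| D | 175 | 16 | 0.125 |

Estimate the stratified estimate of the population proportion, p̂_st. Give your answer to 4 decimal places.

N = 2400; stratum weights W_h = N_h/N.
p̂_st = Σ W_h p̂_h = (475·0.762 + 1075·0.387 + 675·0.125 + 175·0.125)/2400 = 0.36843

p̂_st ≈ 0.3684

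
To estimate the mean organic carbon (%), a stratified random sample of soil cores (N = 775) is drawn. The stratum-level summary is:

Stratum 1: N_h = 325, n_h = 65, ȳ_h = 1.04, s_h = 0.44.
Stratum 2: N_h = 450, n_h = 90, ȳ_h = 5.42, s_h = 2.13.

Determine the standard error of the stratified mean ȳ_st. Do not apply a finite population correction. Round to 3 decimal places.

SE(ȳ_st) ≈ 0.132

V̂(ȳ_st) = Σ W_h² s_h²/n_h, with W_h = N_h/N and N = 775:
  stratum 1: (325/775)²·0.44²/65 = 0.000523788
  stratum 2: (450/775)²·2.13²/90 = 0.0169957
V̂(ȳ_st) = 0.0175195
SE(ȳ_st) = √0.0175195 = 0.132361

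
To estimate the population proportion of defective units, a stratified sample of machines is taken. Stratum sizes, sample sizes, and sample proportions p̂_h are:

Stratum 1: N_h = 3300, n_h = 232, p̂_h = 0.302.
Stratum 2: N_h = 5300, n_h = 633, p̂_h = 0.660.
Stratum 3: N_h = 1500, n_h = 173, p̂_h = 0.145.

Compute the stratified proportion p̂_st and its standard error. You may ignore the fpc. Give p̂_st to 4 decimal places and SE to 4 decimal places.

p̂_st ≈ 0.4665, SE ≈ 0.0145

N = 10100; stratum weights W_h = N_h/N.
p̂_st = Σ W_h p̂_h = (3300·0.302 + 5300·0.660 + 1500·0.145)/10100 = 0.46654
V̂(p̂_st) = Σ W_h² p̂_h(1−p̂_h)/(n_h−1):
  stratum 1: (3300/10100)²·0.302·0.698/231 = 9.74172e-05
  stratum 2: (5300/10100)²·0.660·0.340/632 = 9.77721e-05
  stratum 3: (1500/10100)²·0.145·0.855/172 = 1.58981e-05
V̂(p̂_st) = 0.000211087; SE = √V̂ = 0.0145288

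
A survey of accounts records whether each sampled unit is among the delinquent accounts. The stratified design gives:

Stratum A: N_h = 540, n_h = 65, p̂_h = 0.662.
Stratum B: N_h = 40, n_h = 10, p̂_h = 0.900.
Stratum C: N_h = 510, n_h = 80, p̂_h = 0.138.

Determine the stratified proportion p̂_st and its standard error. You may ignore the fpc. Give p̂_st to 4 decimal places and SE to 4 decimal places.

N = 1090; stratum weights W_h = N_h/N.
p̂_st = Σ W_h p̂_h = (540·0.662 + 40·0.900 + 510·0.138)/1090 = 0.42556
V̂(p̂_st) = Σ W_h² p̂_h(1−p̂_h)/(n_h−1):
  stratum A: (540/1090)²·0.662·0.338/64 = 0.000858083
  stratum B: (40/1090)²·0.900·0.100/9 = 1.34669e-05
  stratum C: (510/1090)²·0.138·0.862/79 = 0.000329645
V̂(p̂_st) = 0.00120119; SE = √V̂ = 0.0346583

p̂_st ≈ 0.4256, SE ≈ 0.0347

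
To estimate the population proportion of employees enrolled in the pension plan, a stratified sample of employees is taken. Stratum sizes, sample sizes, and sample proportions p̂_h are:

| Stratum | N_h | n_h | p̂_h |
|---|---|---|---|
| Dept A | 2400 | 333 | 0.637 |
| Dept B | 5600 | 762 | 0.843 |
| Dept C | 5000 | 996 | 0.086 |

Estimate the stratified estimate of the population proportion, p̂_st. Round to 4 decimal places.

N = 13000; stratum weights W_h = N_h/N.
p̂_st = Σ W_h p̂_h = (2400·0.637 + 5600·0.843 + 5000·0.086)/13000 = 0.51382

p̂_st ≈ 0.5138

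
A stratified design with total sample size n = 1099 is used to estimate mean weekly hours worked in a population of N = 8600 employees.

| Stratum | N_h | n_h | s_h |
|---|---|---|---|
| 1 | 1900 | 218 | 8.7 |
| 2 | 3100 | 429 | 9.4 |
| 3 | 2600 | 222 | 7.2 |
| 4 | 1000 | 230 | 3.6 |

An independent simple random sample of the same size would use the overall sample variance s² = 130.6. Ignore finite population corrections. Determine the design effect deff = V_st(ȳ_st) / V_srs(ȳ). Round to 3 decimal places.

deff ≈ 0.554

V̂(ȳ_st) = Σ W_h² s_h²/n_h, with W_h = N_h/N and N = 8600:
  stratum 1: (1900/8600)²·8.7²/218 = 0.016947
  stratum 2: (3100/8600)²·9.4²/429 = 0.0267624
  stratum 3: (2600/8600)²·7.2²/222 = 0.0213433
  stratum 4: (1000/8600)²·3.6²/230 = 0.000761869
V_st = 0.0658146
V_srs = s²/n = 130.6/1099 = 0.118835
deff = V_st / V_srs = 0.0658146/0.118835 = 0.5538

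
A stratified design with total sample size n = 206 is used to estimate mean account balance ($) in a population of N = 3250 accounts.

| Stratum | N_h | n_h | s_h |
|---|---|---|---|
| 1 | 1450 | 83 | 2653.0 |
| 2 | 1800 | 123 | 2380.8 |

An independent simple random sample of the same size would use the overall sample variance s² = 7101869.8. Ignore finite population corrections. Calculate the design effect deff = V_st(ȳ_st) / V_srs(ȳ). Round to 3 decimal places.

deff ≈ 0.900

V̂(ȳ_st) = Σ W_h² s_h²/n_h, with W_h = N_h/N and N = 3250:
  stratum 1: (1450/3250)²·2653.0²/83 = 16879.7
  stratum 2: (1800/3250)²·2380.8²/123 = 14135.8
V_st = 31015.5
V_srs = s²/n = 7101869.8/206 = 34475.1
deff = V_st / V_srs = 31015.5/34475.1 = 0.8996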